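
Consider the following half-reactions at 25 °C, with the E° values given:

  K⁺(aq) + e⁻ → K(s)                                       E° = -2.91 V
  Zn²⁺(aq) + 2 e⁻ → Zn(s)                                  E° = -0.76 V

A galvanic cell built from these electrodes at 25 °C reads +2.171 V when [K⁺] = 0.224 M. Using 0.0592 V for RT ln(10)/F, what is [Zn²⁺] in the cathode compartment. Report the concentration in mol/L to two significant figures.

Zn²⁺/Zn is the cathode, K⁺/K the anode: E°cell = +2.15 V, n = 2.
Overall reaction: Zn²⁺(aq) + 2 K(s) → Zn(s) + 2 K⁺(aq); Q = [K⁺]^2/[Zn²⁺]^1.
From E = E° − (0.0592/n) log Q: log Q = (E° − E)·n/0.0592 = (+2.15 − (+2.171))·2/0.0592 = -0.7095.
So 1·log[Zn²⁺] = 2·log(0.224) − log Q = -1.2995 − (-0.7095) = -0.5900; [Zn²⁺] = 10^(-0.5900) ≈ 0.26 M.

0.26 M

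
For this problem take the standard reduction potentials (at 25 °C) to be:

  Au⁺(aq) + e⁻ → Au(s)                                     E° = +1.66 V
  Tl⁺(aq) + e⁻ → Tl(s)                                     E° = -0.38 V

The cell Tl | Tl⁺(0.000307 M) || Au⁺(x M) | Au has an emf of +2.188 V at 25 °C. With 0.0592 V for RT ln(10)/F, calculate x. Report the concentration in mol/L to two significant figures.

0.097 M

Au⁺/Au is the cathode, Tl⁺/Tl the anode: E°cell = +2.04 V, n = 1.
Overall reaction: Au⁺(aq) + Tl(s) → Au(s) + Tl⁺(aq); Q = [Tl⁺]^1/[Au⁺]^1.
From E = E° − (0.0592/n) log Q: log Q = (E° − E)·n/0.0592 = (+2.04 − (+2.188))·1/0.0592 = -2.5000.
So 1·log[Au⁺] = 1·log(0.000307) − log Q = -3.5129 − (-2.5000) = -1.0129; [Au⁺] = 10^(-1.0129) ≈ 0.097 M.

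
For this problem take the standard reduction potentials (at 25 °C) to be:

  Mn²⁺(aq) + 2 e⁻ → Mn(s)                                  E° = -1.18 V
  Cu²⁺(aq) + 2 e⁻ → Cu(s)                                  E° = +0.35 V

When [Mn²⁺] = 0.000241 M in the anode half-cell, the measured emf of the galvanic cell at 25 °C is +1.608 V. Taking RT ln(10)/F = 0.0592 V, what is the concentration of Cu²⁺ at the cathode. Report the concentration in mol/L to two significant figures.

0.10 M

Cu²⁺/Cu is the cathode, Mn²⁺/Mn the anode: E°cell = +1.53 V, n = 2.
Overall reaction: Cu²⁺(aq) + Mn(s) → Cu(s) + Mn²⁺(aq); Q = [Mn²⁺]^1/[Cu²⁺]^1.
From E = E° − (0.0592/n) log Q: log Q = (E° − E)·n/0.0592 = (+1.53 − (+1.608))·2/0.0592 = -2.6351.
So 1·log[Cu²⁺] = 1·log(0.000241) − log Q = -3.6180 − (-2.6351) = -0.9829; [Cu²⁺] = 10^(-0.9829) ≈ 0.10 M.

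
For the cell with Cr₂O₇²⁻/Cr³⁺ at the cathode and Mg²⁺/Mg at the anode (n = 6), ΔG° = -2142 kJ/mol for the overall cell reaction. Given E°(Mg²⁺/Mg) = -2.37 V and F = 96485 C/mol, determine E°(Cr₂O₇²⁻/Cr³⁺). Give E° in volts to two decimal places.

+1.33 V

E°cell = −ΔG°/(nF) = −(-2142×10³)/((6)(96485)) = +3.700 V.
Since Cr₂O₇²⁻/Cr³⁺ is the cathode and Mg²⁺/Mg the anode, E°cell = E°(Cr₂O₇²⁻/Cr³⁺) − E°(Mg²⁺/Mg).
So E°(Cr₂O₇²⁻/Cr³⁺) = E°cell + E°(Mg²⁺/Mg) = +3.700 + (-2.37) = +1.33 V.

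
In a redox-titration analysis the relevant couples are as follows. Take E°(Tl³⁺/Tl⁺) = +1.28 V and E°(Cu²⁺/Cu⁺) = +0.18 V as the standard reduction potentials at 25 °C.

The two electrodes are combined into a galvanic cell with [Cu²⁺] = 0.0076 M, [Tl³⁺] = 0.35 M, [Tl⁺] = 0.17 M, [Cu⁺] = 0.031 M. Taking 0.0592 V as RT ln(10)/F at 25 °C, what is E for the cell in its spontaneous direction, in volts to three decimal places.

+1.145 V

Tl³⁺/Tl⁺ is the cathode (higher E°), Cu²⁺/Cu⁺ the anode: E°cell = +1.28 − (+0.18) = +1.10 V, n = 2.
Overall: Tl³⁺(aq) + 2 Cu⁺(aq) → Tl⁺(aq) + 2 Cu²⁺(aq)
Q = [Tl⁺]·[Cu²⁺]^2 / ([Tl³⁺]·[Cu⁺]^2); log Q = -1.535.
E = E° − (0.0592/n) log Q = +1.10 − (0.0592/2)(-1.535) = +1.145 V.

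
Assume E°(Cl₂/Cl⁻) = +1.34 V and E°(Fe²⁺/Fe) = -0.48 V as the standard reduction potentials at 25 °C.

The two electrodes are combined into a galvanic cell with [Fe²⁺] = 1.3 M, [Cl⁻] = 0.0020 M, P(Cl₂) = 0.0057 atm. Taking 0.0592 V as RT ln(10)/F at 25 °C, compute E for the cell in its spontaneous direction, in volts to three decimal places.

+1.910 V

Cl₂/Cl⁻ is the cathode (higher E°), Fe²⁺/Fe the anode: E°cell = +1.34 − (-0.48) = +1.82 V, n = 2.
Overall: Cl₂(g) + Fe(s) → 2 Cl⁻(aq) + Fe²⁺(aq)
Q = [Cl⁻]^2·[Fe²⁺] / (P(Cl₂)); log Q = -3.040.
E = E° − (0.0592/n) log Q = +1.82 − (0.0592/2)(-3.040) = +1.910 V.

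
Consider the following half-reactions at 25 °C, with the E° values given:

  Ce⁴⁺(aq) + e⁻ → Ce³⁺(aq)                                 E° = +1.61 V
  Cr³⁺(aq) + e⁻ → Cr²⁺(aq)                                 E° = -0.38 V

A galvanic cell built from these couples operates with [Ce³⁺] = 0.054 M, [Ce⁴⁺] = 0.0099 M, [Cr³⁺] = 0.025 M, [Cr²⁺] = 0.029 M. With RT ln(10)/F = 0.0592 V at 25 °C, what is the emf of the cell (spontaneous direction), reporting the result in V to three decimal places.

Ce⁴⁺/Ce³⁺ is the cathode (higher E°), Cr³⁺/Cr²⁺ the anode: E°cell = +1.61 − (-0.38) = +1.99 V, n = 1.
Overall: Ce⁴⁺(aq) + Cr²⁺(aq) → Ce³⁺(aq) + Cr³⁺(aq)
Q = [Ce³⁺]·[Cr³⁺] / ([Ce⁴⁺]·[Cr²⁺]); log Q = 0.672.
E = E° − (0.0592/n) log Q = +1.99 − (0.0592/1)(0.672) = +1.950 V.

+1.950 V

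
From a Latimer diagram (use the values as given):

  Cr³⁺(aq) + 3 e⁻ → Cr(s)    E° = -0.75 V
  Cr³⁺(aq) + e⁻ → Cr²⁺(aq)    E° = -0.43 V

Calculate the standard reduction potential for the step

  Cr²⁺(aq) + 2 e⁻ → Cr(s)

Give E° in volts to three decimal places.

-0.910 V

Sequential free energies add, so n₃E°₃ = n₁E°₁ + n₂E°₂.
With n₃ = 3, and the known step contributing 1×(-0.43) V, the unknown satisfies 2·E° = 3×(-0.75) − 1×(-0.43) = -1.820.
E° = -1.820 / 2 = -0.910 V.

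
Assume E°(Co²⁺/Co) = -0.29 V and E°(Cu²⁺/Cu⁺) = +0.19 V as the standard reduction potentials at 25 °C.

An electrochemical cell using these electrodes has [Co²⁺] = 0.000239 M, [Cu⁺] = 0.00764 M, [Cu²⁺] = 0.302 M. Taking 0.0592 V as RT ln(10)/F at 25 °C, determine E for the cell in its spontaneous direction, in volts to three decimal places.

Cu²⁺/Cu⁺ is the cathode (higher E°), Co²⁺/Co the anode: E°cell = +0.19 − (-0.29) = +0.48 V, n = 2.
Overall: 2 Cu²⁺(aq) + Co(s) → 2 Cu⁺(aq) + Co²⁺(aq)
Q = [Cu⁺]^2·[Co²⁺] / ([Cu²⁺]^2); log Q = -6.815.
E = E° − (0.0592/n) log Q = +0.48 − (0.0592/2)(-6.815) = +0.682 V.

+0.682 V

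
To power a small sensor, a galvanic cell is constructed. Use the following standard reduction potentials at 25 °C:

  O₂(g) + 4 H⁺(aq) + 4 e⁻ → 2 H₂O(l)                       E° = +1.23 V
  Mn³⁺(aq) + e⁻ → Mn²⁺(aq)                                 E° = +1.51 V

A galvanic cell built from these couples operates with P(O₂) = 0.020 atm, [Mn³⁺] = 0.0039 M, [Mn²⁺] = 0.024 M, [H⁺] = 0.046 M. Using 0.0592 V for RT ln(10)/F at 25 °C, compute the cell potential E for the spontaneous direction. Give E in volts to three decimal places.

Mn³⁺/Mn²⁺ is the cathode (higher E°), O₂/H₂O the anode: E°cell = +1.51 − (+1.23) = +0.28 V, n = 4.
Overall: 4 Mn³⁺(aq) + 2 H₂O(l) → 4 Mn²⁺(aq) + O₂(g) + 4 H⁺(aq)
Q = [Mn²⁺]^4·P(O₂)·[H⁺]^4 / ([Mn³⁺]^4); log Q = -3.891.
E = E° − (0.0592/n) log Q = +0.28 − (0.0592/4)(-3.891) = +0.338 V.

+0.338 V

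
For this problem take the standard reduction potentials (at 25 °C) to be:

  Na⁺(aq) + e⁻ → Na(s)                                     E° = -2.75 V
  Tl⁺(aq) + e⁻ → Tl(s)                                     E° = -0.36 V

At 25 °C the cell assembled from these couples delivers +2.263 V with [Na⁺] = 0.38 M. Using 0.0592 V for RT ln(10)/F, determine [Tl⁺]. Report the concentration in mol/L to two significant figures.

Tl⁺/Tl is the cathode, Na⁺/Na the anode: E°cell = +2.39 V, n = 1.
Overall reaction: Tl⁺(aq) + Na(s) → Tl(s) + Na⁺(aq); Q = [Na⁺]^1/[Tl⁺]^1.
From E = E° − (0.0592/n) log Q: log Q = (E° − E)·n/0.0592 = (+2.39 − (+2.263))·1/0.0592 = 2.1453.
So 1·log[Tl⁺] = 1·log(0.38) − log Q = -0.4202 − (2.1453) = -2.5655; [Tl⁺] = 10^(-2.5655) ≈ 0.0027 M.

0.0027 M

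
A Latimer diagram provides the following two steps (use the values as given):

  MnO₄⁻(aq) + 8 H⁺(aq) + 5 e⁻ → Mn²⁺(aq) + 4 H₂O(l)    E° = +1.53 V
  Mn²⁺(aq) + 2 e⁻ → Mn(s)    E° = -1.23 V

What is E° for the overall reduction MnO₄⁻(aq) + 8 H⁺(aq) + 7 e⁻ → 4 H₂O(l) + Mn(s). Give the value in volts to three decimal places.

+0.741 V

Since ΔG° = −nFE° is additive over sequential reductions, n₃E°₃ = n₁E°₁ + n₂E°₂.
E°₃ = (5×+1.53 + 2×-1.23) / 7 = (+5.190) / 7 = +0.741 V.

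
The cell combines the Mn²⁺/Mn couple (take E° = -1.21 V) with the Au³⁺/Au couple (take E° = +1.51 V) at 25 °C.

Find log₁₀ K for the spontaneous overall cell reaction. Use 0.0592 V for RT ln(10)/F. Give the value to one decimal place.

Cathode: Au³⁺/Au; anode: Mn²⁺/Mn. E°cell = +2.72 V, n = 6.
log K = nE°cell / 0.0592 = (6)(+2.72) / 0.0592 = 275.7.

275.7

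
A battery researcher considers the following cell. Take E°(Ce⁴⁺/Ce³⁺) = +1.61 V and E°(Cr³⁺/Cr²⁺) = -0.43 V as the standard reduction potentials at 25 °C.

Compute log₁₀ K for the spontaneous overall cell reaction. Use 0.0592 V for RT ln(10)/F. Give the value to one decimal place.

34.5

Cathode: Ce⁴⁺/Ce³⁺; anode: Cr³⁺/Cr²⁺. E°cell = +2.04 V, n = 1.
log K = nE°cell / 0.0592 = (1)(+2.04) / 0.0592 = 34.5.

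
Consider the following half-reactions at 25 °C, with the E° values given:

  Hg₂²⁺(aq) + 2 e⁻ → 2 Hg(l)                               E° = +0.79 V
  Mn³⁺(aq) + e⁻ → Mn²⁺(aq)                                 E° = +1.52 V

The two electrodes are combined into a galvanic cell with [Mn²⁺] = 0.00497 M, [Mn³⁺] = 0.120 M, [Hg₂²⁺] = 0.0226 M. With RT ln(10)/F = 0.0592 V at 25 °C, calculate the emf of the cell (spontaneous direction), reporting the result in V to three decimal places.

+0.861 V

Mn³⁺/Mn²⁺ is the cathode (higher E°), Hg₂²⁺/Hg the anode: E°cell = +1.52 − (+0.79) = +0.73 V, n = 2.
Overall: 2 Mn³⁺(aq) + 2 Hg(l) → 2 Mn²⁺(aq) + Hg₂²⁺(aq)
Q = [Mn²⁺]^2·[Hg₂²⁺] / ([Mn³⁺]^2); log Q = -4.412.
E = E° − (0.0592/n) log Q = +0.73 − (0.0592/2)(-4.412) = +0.861 V.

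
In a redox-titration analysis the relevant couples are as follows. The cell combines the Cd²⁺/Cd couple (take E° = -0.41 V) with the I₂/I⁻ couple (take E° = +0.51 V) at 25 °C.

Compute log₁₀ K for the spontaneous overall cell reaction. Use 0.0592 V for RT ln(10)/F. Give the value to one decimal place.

31.1

Cathode: I₂/I⁻; anode: Cd²⁺/Cd. E°cell = +0.92 V, n = 2.
log K = nE°cell / 0.0592 = (2)(+0.92) / 0.0592 = 31.1.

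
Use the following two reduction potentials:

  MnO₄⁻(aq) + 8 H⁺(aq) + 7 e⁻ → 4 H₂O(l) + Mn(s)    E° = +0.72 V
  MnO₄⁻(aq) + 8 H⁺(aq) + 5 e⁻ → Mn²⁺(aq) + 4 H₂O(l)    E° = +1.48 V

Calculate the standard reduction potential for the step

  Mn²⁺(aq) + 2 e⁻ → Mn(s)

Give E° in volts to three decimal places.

-1.180 V

Sequential free energies add, so n₃E°₃ = n₁E°₁ + n₂E°₂.
With n₃ = 7, and the known step contributing 5×(+1.48) V, the unknown satisfies 2·E° = 7×(+0.72) − 5×(+1.48) = -2.360.
E° = -2.360 / 2 = -1.180 V.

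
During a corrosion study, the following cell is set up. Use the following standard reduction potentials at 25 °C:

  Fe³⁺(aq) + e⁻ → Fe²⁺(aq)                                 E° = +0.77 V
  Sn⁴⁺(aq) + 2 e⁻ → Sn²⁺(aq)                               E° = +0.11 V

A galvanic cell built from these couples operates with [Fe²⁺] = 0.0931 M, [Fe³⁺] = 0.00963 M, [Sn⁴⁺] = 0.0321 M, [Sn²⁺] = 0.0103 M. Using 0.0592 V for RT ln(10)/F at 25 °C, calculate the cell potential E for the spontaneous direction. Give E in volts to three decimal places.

Fe³⁺/Fe²⁺ is the cathode (higher E°), Sn⁴⁺/Sn²⁺ the anode: E°cell = +0.77 − (+0.11) = +0.66 V, n = 2.
Overall: 2 Fe³⁺(aq) + Sn²⁺(aq) → 2 Fe²⁺(aq) + Sn⁴⁺(aq)
Q = [Fe²⁺]^2·[Sn⁴⁺] / ([Fe³⁺]^2·[Sn²⁺]); log Q = 2.464.
E = E° − (0.0592/n) log Q = +0.66 − (0.0592/2)(2.464) = +0.587 V.

+0.587 V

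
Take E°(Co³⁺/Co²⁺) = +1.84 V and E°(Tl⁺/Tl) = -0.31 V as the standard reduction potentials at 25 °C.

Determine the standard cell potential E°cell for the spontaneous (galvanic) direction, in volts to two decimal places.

The Co³⁺/Co²⁺ couple has the higher reduction potential, so it is the cathode; Tl⁺/Tl is oxidised at the anode.
E°cell = E°(cathode) − E°(anode) = (+1.84) − (-0.31) = +2.15 V.

+2.15 V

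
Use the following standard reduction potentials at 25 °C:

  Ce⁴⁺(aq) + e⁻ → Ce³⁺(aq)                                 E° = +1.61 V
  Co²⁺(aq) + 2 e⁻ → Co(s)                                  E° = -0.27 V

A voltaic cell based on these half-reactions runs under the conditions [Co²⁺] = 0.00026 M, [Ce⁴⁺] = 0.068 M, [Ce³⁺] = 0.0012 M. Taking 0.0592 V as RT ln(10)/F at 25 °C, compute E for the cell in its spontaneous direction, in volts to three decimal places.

Ce⁴⁺/Ce³⁺ is the cathode (higher E°), Co²⁺/Co the anode: E°cell = +1.61 − (-0.27) = +1.88 V, n = 2.
Overall: 2 Ce⁴⁺(aq) + Co(s) → 2 Ce³⁺(aq) + Co²⁺(aq)
Q = [Ce³⁺]^2·[Co²⁺] / ([Ce⁴⁺]^2); log Q = -7.092.
E = E° − (0.0592/n) log Q = +1.88 − (0.0592/2)(-7.092) = +2.090 V.

+2.090 V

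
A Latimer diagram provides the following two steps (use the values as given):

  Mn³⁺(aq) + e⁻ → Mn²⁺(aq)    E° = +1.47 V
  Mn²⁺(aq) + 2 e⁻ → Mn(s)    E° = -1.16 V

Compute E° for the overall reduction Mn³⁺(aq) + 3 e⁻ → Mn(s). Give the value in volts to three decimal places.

Adding the free-energy changes (−nFE°) of the two steps gives −n₃FE°₃ = −n₁FE°₁ − n₂FE°₂.
E°₃ = (1×+1.47 + 2×-1.16) / 3 = (-0.850) / 3 = -0.283 V.

-0.283 V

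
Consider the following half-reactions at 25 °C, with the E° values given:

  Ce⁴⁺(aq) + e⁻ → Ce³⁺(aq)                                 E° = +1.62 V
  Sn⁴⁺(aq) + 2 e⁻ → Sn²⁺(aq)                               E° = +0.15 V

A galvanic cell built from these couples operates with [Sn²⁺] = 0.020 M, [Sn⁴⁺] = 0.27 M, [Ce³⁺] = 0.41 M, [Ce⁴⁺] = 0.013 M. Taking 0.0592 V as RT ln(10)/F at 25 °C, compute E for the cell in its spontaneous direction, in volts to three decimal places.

Ce⁴⁺/Ce³⁺ is the cathode (higher E°), Sn⁴⁺/Sn²⁺ the anode: E°cell = +1.62 − (+0.15) = +1.47 V, n = 2.
Overall: 2 Ce⁴⁺(aq) + Sn²⁺(aq) → 2 Ce³⁺(aq) + Sn⁴⁺(aq)
Q = [Ce³⁺]^2·[Sn⁴⁺] / ([Ce⁴⁺]^2·[Sn²⁺]); log Q = 4.128.
E = E° − (0.0592/n) log Q = +1.47 − (0.0592/2)(4.128) = +1.348 V.

+1.348 V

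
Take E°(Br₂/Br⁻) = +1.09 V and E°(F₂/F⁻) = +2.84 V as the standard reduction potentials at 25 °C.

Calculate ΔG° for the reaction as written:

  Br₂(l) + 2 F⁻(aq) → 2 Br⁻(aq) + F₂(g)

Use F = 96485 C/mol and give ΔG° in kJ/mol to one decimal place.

As written, Br₂/Br⁻ is reduced (cathode) and F₂/F⁻ is oxidised (anode), so E°cell = (+1.09) − (+2.84) = -1.75 V.
Balancing electrons gives n = 2.
ΔG° = −nFE° = −(2)(96485)(-1.75) = 337,698 J = +337.7 kJ/mol.

+337.7 kJ/mol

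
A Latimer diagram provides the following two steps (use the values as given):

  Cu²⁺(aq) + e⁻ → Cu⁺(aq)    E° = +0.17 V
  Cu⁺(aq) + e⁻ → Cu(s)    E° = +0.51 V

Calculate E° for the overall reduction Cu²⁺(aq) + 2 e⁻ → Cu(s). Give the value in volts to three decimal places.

+0.340 V

Adding the free-energy changes (−nFE°) of the two steps gives −n₃FE°₃ = −n₁FE°₁ − n₂FE°₂.
E°₃ = (1×+0.17 + 1×+0.51) / 2 = (+0.680) / 2 = +0.340 V.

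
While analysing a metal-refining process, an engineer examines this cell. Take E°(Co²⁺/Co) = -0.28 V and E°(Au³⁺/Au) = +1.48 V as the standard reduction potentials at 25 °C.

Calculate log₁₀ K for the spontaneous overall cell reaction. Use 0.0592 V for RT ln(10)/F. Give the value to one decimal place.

Cathode: Au³⁺/Au; anode: Co²⁺/Co. E°cell = +1.76 V, n = 6.
log K = nE°cell / 0.0592 = (6)(+1.76) / 0.0592 = 178.4.

178.4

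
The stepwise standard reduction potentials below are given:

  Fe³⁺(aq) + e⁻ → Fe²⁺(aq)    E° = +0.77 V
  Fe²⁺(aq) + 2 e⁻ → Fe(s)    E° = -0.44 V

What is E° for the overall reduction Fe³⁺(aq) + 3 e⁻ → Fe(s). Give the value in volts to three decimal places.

Adding the free-energy changes (−nFE°) of the two steps gives −n₃FE°₃ = −n₁FE°₁ − n₂FE°₂.
E°₃ = (1×+0.77 + 2×-0.44) / 3 = (-0.110) / 3 = -0.037 V.

-0.037 V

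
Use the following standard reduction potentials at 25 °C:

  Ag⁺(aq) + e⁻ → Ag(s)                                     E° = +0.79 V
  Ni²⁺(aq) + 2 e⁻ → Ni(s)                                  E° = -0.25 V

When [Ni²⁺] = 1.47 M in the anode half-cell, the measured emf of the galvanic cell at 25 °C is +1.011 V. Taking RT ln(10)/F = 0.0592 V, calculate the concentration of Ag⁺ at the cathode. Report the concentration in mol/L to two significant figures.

0.39 M

Ag⁺/Ag is the cathode, Ni²⁺/Ni the anode: E°cell = +1.04 V, n = 2.
Overall reaction: 2 Ag⁺(aq) + Ni(s) → 2 Ag(s) + Ni²⁺(aq); Q = [Ni²⁺]^1/[Ag⁺]^2.
From E = E° − (0.0592/n) log Q: log Q = (E° − E)·n/0.0592 = (+1.04 − (+1.011))·2/0.0592 = 0.9797.
So 2·log[Ag⁺] = 1·log(1.47) − log Q = 0.1673 − (0.9797) = -0.8124; log[Ag⁺] = -0.8124 / 2 = -0.4062; [Ag⁺] = 10^(-0.4062) ≈ 0.39 M.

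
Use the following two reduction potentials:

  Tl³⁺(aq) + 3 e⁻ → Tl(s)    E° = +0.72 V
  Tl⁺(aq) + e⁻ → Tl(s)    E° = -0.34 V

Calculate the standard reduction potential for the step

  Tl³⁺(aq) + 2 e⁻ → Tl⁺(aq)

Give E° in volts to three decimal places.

Sequential free energies add, so n₃E°₃ = n₁E°₁ + n₂E°₂.
With n₃ = 3, and the known step contributing 1×(-0.34) V, the unknown satisfies 2·E° = 3×(+0.72) − 1×(-0.34) = +2.500.
E° = +2.500 / 2 = +1.250 V.

+1.250 V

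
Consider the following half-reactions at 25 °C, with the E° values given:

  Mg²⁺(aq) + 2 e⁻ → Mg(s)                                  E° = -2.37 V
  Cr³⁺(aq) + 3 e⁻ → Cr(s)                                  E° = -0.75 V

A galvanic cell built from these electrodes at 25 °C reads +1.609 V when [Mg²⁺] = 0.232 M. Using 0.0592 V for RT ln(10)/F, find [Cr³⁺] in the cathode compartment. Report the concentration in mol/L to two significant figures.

Cr³⁺/Cr is the cathode, Mg²⁺/Mg the anode: E°cell = +1.62 V, n = 6.
Overall reaction: 2 Cr³⁺(aq) + 3 Mg(s) → 2 Cr(s) + 3 Mg²⁺(aq); Q = [Mg²⁺]^3/[Cr³⁺]^2.
From E = E° − (0.0592/n) log Q: log Q = (E° − E)·n/0.0592 = (+1.62 − (+1.609))·6/0.0592 = 1.1149.
So 2·log[Cr³⁺] = 3·log(0.232) − log Q = -1.9035 − (1.1149) = -3.0184; log[Cr³⁺] = -3.0184 / 2 = -1.5092; [Cr³⁺] = 10^(-1.5092) ≈ 0.031 M.

0.031 M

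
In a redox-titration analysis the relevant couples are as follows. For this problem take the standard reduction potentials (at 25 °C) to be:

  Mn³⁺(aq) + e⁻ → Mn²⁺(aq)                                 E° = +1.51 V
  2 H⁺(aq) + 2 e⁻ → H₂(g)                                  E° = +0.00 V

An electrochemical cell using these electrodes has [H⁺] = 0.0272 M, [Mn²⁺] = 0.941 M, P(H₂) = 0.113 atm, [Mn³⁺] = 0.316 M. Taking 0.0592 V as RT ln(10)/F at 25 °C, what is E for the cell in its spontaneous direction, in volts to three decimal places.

Mn³⁺/Mn²⁺ is the cathode (higher E°), H⁺/H₂ the anode: E°cell = +1.51 − (+0.00) = +1.51 V, n = 2.
Overall: 2 Mn³⁺(aq) + H₂(g) → 2 Mn²⁺(aq) + 2 H⁺(aq)
Q = [Mn²⁺]^2·[H⁺]^2 / ([Mn³⁺]^2·P(H₂)); log Q = -1.236.
E = E° − (0.0592/n) log Q = +1.51 − (0.0592/2)(-1.236) = +1.547 V.

+1.547 V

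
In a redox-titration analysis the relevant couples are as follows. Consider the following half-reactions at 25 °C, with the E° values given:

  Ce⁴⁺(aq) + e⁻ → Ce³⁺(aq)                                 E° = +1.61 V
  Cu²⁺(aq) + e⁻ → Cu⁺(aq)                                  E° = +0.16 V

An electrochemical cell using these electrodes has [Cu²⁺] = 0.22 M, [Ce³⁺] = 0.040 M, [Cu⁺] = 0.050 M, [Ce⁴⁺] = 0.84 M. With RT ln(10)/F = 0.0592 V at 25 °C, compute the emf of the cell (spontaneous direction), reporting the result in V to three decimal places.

+1.490 V

Ce⁴⁺/Ce³⁺ is the cathode (higher E°), Cu²⁺/Cu⁺ the anode: E°cell = +1.61 − (+0.16) = +1.45 V, n = 1.
Overall: Ce⁴⁺(aq) + Cu⁺(aq) → Ce³⁺(aq) + Cu²⁺(aq)
Q = [Ce³⁺]·[Cu²⁺] / ([Ce⁴⁺]·[Cu⁺]); log Q = -0.679.
E = E° − (0.0592/n) log Q = +1.45 − (0.0592/1)(-0.679) = +1.490 V.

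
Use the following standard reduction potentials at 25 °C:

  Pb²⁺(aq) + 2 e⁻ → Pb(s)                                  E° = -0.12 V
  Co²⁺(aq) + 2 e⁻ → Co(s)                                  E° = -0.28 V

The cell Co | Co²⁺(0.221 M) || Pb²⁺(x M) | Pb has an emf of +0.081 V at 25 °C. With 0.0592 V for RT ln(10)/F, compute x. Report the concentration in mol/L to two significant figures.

Pb²⁺/Pb is the cathode, Co²⁺/Co the anode: E°cell = +0.16 V, n = 2.
Overall reaction: Pb²⁺(aq) + Co(s) → Pb(s) + Co²⁺(aq); Q = [Co²⁺]^1/[Pb²⁺]^1.
From E = E° − (0.0592/n) log Q: log Q = (E° − E)·n/0.0592 = (+0.16 − (+0.081))·2/0.0592 = 2.6689.
So 1·log[Pb²⁺] = 1·log(0.221) − log Q = -0.6556 − (2.6689) = -3.3245; [Pb²⁺] = 10^(-3.3245) ≈ 0.00047 M.

0.00047 M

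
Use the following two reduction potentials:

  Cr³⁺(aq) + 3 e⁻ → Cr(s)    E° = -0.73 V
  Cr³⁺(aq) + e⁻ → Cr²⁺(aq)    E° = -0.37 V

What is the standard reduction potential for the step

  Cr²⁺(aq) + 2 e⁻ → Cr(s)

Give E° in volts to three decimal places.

-0.910 V

Sequential free energies add, so n₃E°₃ = n₁E°₁ + n₂E°₂.
With n₃ = 3, and the known step contributing 1×(-0.37) V, the unknown satisfies 2·E° = 3×(-0.73) − 1×(-0.37) = -1.820.
E° = -1.820 / 2 = -0.910 V.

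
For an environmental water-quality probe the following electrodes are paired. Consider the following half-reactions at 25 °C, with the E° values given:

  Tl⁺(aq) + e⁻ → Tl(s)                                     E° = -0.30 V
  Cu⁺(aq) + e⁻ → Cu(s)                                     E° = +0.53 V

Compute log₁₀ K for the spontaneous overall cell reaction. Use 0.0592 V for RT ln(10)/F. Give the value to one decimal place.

Cathode: Cu⁺/Cu; anode: Tl⁺/Tl. E°cell = +0.83 V, n = 1.
log K = nE°cell / 0.0592 = (1)(+0.83) / 0.0592 = 14.0.

14.0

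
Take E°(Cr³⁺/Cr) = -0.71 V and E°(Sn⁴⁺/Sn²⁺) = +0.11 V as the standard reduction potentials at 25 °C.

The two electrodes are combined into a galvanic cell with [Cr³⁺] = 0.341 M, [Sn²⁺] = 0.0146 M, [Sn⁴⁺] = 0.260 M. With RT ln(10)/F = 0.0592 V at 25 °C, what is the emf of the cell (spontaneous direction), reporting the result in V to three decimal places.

Sn⁴⁺/Sn²⁺ is the cathode (higher E°), Cr³⁺/Cr the anode: E°cell = +0.11 − (-0.71) = +0.82 V, n = 6.
Overall: 3 Sn⁴⁺(aq) + 2 Cr(s) → 3 Sn²⁺(aq) + 2 Cr³⁺(aq)
Q = [Sn²⁺]^3·[Cr³⁺]^2 / ([Sn⁴⁺]^3); log Q = -4.686.
E = E° − (0.0592/n) log Q = +0.82 − (0.0592/6)(-4.686) = +0.866 V.

+0.866 V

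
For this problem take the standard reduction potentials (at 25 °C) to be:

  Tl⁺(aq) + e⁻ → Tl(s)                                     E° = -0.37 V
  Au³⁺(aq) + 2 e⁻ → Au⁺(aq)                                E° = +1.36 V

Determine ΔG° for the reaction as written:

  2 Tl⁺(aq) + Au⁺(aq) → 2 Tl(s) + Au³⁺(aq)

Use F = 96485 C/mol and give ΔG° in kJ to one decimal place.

+333.8 kJ

As written, Tl⁺/Tl is reduced (cathode) and Au³⁺/Au⁺ is oxidised (anode), so E°cell = (-0.37) − (+1.36) = -1.73 V.
Balancing electrons gives n = 2.
ΔG° = −nFE° = −(2)(96485)(-1.73) = 333,838 J = +333.8 kJ.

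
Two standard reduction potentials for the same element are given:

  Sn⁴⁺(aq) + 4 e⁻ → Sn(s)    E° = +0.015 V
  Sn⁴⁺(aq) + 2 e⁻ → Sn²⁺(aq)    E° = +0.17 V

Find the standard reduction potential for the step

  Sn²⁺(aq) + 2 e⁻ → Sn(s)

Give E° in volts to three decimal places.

Sequential free energies add, so n₃E°₃ = n₁E°₁ + n₂E°₂.
With n₃ = 4, and the known step contributing 2×(+0.17) V, the unknown satisfies 2·E° = 4×(+0.015) − 2×(+0.17) = -0.280.
E° = -0.280 / 2 = -0.140 V.

-0.140 V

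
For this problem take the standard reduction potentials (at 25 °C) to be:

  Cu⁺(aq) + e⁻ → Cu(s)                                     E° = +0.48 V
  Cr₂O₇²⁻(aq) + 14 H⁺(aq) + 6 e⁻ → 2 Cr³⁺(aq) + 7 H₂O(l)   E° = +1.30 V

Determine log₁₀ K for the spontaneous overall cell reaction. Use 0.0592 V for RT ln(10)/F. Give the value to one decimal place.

Cathode: Cr₂O₇²⁻/Cr³⁺; anode: Cu⁺/Cu. E°cell = +0.82 V, n = 6.
log K = nE°cell / 0.0592 = (6)(+0.82) / 0.0592 = 83.1.

83.1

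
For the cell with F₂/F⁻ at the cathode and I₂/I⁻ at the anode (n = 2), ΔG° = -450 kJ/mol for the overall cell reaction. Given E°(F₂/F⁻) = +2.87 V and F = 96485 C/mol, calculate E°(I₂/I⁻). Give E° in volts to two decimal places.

E°cell = −ΔG°/(nF) = −(-450×10³)/((2)(96485)) = +2.332 V.
Since F₂/F⁻ is the cathode and I₂/I⁻ the anode, E°cell = E°(F₂/F⁻) − E°(I₂/I⁻).
So E°(I₂/I⁻) = E°(F₂/F⁻) − E°cell = (+2.87) − (+2.332) = +0.54 V.

+0.54 V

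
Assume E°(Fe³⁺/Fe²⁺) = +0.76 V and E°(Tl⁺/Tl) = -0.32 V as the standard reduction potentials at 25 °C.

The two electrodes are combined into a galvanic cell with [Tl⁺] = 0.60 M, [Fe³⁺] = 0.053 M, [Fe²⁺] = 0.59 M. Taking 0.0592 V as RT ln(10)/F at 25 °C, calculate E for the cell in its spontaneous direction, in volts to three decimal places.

+1.031 V

Fe³⁺/Fe²⁺ is the cathode (higher E°), Tl⁺/Tl the anode: E°cell = +0.76 − (-0.32) = +1.08 V, n = 1.
Overall: Fe³⁺(aq) + Tl(s) → Fe²⁺(aq) + Tl⁺(aq)
Q = [Fe²⁺]·[Tl⁺] / ([Fe³⁺]); log Q = 0.825.
E = E° − (0.0592/n) log Q = +1.08 − (0.0592/1)(0.825) = +1.031 V.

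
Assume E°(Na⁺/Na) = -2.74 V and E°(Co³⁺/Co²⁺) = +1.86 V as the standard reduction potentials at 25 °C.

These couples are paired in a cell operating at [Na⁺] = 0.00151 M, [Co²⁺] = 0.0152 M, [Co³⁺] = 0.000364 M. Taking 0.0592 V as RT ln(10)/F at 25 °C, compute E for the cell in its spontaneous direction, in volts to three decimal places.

+4.671 V

Co³⁺/Co²⁺ is the cathode (higher E°), Na⁺/Na the anode: E°cell = +1.86 − (-2.74) = +4.60 V, n = 1.
Overall: Co³⁺(aq) + Na(s) → Co²⁺(aq) + Na⁺(aq)
Q = [Co²⁺]·[Na⁺] / ([Co³⁺]); log Q = -1.200.
E = E° − (0.0592/n) log Q = +4.60 − (0.0592/1)(-1.200) = +4.671 V.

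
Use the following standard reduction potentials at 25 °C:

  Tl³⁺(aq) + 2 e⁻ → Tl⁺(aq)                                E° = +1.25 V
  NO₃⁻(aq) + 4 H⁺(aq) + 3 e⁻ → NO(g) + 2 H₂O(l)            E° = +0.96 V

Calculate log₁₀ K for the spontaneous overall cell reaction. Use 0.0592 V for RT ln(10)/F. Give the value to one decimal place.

Cathode: Tl³⁺/Tl⁺; anode: NO₃⁻/NO. E°cell = +0.29 V, n = 6.
log K = nE°cell / 0.0592 = (6)(+0.29) / 0.0592 = 29.4.

29.4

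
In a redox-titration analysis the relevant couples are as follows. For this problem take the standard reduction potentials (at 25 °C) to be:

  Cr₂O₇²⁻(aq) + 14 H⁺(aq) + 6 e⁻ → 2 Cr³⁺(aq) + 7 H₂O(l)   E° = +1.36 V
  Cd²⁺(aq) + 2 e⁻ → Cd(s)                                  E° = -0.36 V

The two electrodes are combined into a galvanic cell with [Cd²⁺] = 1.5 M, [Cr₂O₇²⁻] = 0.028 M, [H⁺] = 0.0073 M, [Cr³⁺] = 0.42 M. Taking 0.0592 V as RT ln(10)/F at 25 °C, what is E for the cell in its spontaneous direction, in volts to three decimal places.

Cr₂O₇²⁻/Cr³⁺ is the cathode (higher E°), Cd²⁺/Cd the anode: E°cell = +1.36 − (-0.36) = +1.72 V, n = 6.
Overall: Cr₂O₇²⁻(aq) + 14 H⁺(aq) + 3 Cd(s) → 2 Cr³⁺(aq) + 7 H₂O(l) + 3 Cd²⁺(aq)
Q = [Cr³⁺]^2·[Cd²⁺]^3 / ([Cr₂O₇²⁻]·[H⁺]^14); log Q = 31.241.
E = E° − (0.0592/n) log Q = +1.72 − (0.0592/6)(31.241) = +1.412 V.

+1.412 V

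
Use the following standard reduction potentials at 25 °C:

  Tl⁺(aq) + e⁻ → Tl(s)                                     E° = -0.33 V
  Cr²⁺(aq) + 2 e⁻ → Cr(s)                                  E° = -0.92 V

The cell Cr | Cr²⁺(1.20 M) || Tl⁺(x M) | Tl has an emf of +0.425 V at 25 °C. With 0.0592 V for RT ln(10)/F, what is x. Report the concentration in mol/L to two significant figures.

0.0018 M

Tl⁺/Tl is the cathode, Cr²⁺/Cr the anode: E°cell = +0.59 V, n = 2.
Overall reaction: 2 Tl⁺(aq) + Cr(s) → 2 Tl(s) + Cr²⁺(aq); Q = [Cr²⁺]^1/[Tl⁺]^2.
From E = E° − (0.0592/n) log Q: log Q = (E° − E)·n/0.0592 = (+0.59 − (+0.425))·2/0.0592 = 5.5743.
So 2·log[Tl⁺] = 1·log(1.2) − log Q = 0.0792 − (5.5743) = -5.4951; log[Tl⁺] = -5.4951 / 2 = -2.7475; [Tl⁺] = 10^(-2.7475) ≈ 0.0018 M.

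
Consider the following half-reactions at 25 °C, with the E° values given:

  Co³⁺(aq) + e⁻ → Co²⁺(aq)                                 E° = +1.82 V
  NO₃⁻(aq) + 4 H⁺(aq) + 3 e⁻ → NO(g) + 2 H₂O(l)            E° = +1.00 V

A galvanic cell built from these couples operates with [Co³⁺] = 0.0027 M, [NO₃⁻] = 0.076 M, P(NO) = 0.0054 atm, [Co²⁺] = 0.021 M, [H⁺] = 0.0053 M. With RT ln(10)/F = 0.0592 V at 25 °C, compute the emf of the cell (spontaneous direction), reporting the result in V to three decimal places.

Co³⁺/Co²⁺ is the cathode (higher E°), NO₃⁻/NO the anode: E°cell = +1.82 − (+1.00) = +0.82 V, n = 3.
Overall: 3 Co³⁺(aq) + NO(g) + 2 H₂O(l) → 3 Co²⁺(aq) + NO₃⁻(aq) + 4 H⁺(aq)
Q = [Co²⁺]^3·[NO₃⁻]·[H⁺]^4 / ([Co³⁺]^3·P(NO)); log Q = -5.282.
E = E° − (0.0592/n) log Q = +0.82 − (0.0592/3)(-5.282) = +0.924 V.

+0.924 V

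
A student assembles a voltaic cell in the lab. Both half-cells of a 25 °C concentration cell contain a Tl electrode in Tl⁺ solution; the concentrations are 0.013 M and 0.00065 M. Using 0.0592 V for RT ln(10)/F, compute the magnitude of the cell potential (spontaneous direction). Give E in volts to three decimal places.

For a concentration cell E°cell = 0. The 0.013 M side is the cathode (reduction is favoured where [Tl⁺] is higher).
With n = 1, E = −(0.0592/1) log([Tl⁺]ₐₙ/[Tl⁺]꜀ₐₜ) = −(0.0592/1) log(0.00065/0.013) = −(0.0592/1)(-1.301) = +0.077 V.

+0.077 V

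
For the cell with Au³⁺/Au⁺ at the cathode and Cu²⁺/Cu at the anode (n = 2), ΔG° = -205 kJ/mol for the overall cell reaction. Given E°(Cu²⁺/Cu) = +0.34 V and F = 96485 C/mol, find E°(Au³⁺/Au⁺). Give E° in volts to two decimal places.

+1.40 V

E°cell = −ΔG°/(nF) = −(-205×10³)/((2)(96485)) = +1.062 V.
Since Au³⁺/Au⁺ is the cathode and Cu²⁺/Cu the anode, E°cell = E°(Au³⁺/Au⁺) − E°(Cu²⁺/Cu).
So E°(Au³⁺/Au⁺) = E°cell + E°(Cu²⁺/Cu) = +1.062 + (+0.34) = +1.40 V.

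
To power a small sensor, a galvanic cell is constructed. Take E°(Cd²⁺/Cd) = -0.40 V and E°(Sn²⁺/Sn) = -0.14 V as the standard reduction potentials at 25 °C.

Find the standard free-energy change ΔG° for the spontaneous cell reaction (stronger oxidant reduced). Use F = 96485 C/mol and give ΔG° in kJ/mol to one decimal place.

Sn²⁺/Sn (E° = -0.14 V) is the cathode; Cd²⁺/Cd (E° = -0.40 V) is the anode, so E°cell = +0.26 V.
Balancing electrons gives n = 2 (lcm of 2 and 2).
ΔG° = −nFE° = −(2)(96485)(+0.26) = -50,172 J = -50.2 kJ/mol.

-50.2 kJ/mol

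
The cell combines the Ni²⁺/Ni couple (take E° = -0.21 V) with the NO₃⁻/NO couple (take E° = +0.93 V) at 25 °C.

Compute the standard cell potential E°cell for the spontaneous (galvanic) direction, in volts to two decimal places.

The NO₃⁻/NO couple has the higher reduction potential, so it is the cathode; Ni²⁺/Ni is oxidised at the anode.
E°cell = E°(cathode) − E°(anode) = (+0.93) − (-0.21) = +1.14 V.

+1.14 V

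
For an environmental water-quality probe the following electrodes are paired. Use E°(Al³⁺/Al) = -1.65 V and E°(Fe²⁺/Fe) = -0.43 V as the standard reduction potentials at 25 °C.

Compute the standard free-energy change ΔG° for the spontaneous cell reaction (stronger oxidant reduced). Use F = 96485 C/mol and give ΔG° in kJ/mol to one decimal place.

Fe²⁺/Fe (E° = -0.43 V) is the cathode; Al³⁺/Al (E° = -1.65 V) is the anode, so E°cell = +1.22 V.
Balancing electrons gives n = 6 (lcm of 2 and 3).
ΔG° = −nFE° = −(6)(96485)(+1.22) = -706,270 J = -706.3 kJ/mol.

-706.3 kJ/mol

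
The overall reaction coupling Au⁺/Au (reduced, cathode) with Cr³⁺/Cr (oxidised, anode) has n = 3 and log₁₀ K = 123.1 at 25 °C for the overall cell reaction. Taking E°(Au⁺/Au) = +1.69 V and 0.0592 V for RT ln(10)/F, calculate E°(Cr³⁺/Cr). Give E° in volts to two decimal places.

-0.74 V

E°cell = (0.0592/n)·log K = (0.0592/3)(123.1) = +2.429 V.
Since Au⁺/Au is the cathode and Cr³⁺/Cr the anode, E°cell = E°(Au⁺/Au) − E°(Cr³⁺/Cr).
So E°(Cr³⁺/Cr) = E°(Au⁺/Au) − E°cell = (+1.69) − (+2.429) = -0.74 V.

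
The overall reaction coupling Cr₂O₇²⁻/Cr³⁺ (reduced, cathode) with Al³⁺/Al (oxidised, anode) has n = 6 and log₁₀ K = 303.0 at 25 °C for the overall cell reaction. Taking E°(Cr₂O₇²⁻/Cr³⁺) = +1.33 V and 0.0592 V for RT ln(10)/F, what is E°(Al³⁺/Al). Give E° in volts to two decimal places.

E°cell = (0.0592/n)·log K = (0.0592/6)(303.0) = +2.990 V.
Since Cr₂O₇²⁻/Cr³⁺ is the cathode and Al³⁺/Al the anode, E°cell = E°(Cr₂O₇²⁻/Cr³⁺) − E°(Al³⁺/Al).
So E°(Al³⁺/Al) = E°(Cr₂O₇²⁻/Cr³⁺) − E°cell = (+1.33) − (+2.990) = -1.66 V.

-1.66 V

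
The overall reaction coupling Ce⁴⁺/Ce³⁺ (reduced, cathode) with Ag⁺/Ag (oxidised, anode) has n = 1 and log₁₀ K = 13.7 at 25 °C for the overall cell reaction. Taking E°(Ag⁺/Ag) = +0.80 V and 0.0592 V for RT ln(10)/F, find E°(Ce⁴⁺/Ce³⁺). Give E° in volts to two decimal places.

E°cell = (0.0592/n)·log K = (0.0592/1)(13.7) = +0.811 V.
Since Ce⁴⁺/Ce³⁺ is the cathode and Ag⁺/Ag the anode, E°cell = E°(Ce⁴⁺/Ce³⁺) − E°(Ag⁺/Ag).
So E°(Ce⁴⁺/Ce³⁺) = E°cell + E°(Ag⁺/Ag) = +0.811 + (+0.80) = +1.61 V.

+1.61 V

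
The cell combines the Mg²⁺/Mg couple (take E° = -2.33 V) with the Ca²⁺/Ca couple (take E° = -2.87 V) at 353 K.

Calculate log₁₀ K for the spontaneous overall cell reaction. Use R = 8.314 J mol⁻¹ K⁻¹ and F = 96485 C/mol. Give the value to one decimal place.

Cathode: Mg²⁺/Mg; anode: Ca²⁺/Ca. E°cell = (-2.33) − (-2.87) = +0.54 V, with n = 2.
ΔG° = −nFE° = −RT ln K, so ln K = nFE°/(RT) = (2)(96485)(+0.54) / ((8.314)(353)) = 35.506.
log₁₀ K = 35.506 / ln 10 = 15.4.

15.4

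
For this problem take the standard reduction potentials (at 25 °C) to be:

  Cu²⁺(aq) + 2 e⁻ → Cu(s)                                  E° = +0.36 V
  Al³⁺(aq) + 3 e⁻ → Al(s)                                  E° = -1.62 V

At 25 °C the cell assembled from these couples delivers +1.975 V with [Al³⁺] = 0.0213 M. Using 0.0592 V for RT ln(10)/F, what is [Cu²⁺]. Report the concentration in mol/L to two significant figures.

0.052 M

Cu²⁺/Cu is the cathode, Al³⁺/Al the anode: E°cell = +1.98 V, n = 6.
Overall reaction: 3 Cu²⁺(aq) + 2 Al(s) → 3 Cu(s) + 2 Al³⁺(aq); Q = [Al³⁺]^2/[Cu²⁺]^3.
From E = E° − (0.0592/n) log Q: log Q = (E° − E)·n/0.0592 = (+1.98 − (+1.975))·6/0.0592 = 0.5068.
So 3·log[Cu²⁺] = 2·log(0.0213) − log Q = -3.3432 − (0.5068) = -3.8500; log[Cu²⁺] = -3.8500 / 3 = -1.2833; [Cu²⁺] = 10^(-1.2833) ≈ 0.052 M.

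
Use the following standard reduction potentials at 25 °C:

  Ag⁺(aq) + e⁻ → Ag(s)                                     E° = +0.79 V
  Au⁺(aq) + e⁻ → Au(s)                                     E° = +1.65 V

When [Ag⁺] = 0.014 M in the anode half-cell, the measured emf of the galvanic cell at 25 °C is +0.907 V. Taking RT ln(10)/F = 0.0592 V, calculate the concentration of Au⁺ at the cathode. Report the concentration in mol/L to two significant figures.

0.087 M

Au⁺/Au is the cathode, Ag⁺/Ag the anode: E°cell = +0.86 V, n = 1.
Overall reaction: Au⁺(aq) + Ag(s) → Au(s) + Ag⁺(aq); Q = [Ag⁺]^1/[Au⁺]^1.
From E = E° − (0.0592/n) log Q: log Q = (E° − E)·n/0.0592 = (+0.86 − (+0.907))·1/0.0592 = -0.7939.
So 1·log[Au⁺] = 1·log(0.014) − log Q = -1.8539 − (-0.7939) = -1.0600; [Au⁺] = 10^(-1.0600) ≈ 0.087 M.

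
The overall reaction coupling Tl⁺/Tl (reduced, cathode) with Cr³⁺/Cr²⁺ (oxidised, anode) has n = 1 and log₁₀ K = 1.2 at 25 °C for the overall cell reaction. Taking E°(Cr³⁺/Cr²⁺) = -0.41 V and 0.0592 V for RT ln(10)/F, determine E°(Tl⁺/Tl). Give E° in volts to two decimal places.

-0.34 V

E°cell = (0.0592/n)·log K = (0.0592/1)(1.2) = +0.071 V.
Since Tl⁺/Tl is the cathode and Cr³⁺/Cr²⁺ the anode, E°cell = E°(Tl⁺/Tl) − E°(Cr³⁺/Cr²⁺).
So E°(Tl⁺/Tl) = E°cell + E°(Cr³⁺/Cr²⁺) = +0.071 + (-0.41) = -0.34 V.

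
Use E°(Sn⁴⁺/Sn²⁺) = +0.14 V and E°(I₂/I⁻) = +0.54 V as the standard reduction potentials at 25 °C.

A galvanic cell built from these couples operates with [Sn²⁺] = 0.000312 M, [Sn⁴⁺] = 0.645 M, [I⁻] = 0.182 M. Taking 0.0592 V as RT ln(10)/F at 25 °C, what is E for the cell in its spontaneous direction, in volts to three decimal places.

I₂/I⁻ is the cathode (higher E°), Sn⁴⁺/Sn²⁺ the anode: E°cell = +0.54 − (+0.14) = +0.40 V, n = 2.
Overall: I₂(s) + Sn²⁺(aq) → 2 I⁻(aq) + Sn⁴⁺(aq)
Q = [I⁻]^2·[Sn⁴⁺] / ([Sn²⁺]); log Q = 1.836.
E = E° − (0.0592/n) log Q = +0.40 − (0.0592/2)(1.836) = +0.346 V.

+0.346 V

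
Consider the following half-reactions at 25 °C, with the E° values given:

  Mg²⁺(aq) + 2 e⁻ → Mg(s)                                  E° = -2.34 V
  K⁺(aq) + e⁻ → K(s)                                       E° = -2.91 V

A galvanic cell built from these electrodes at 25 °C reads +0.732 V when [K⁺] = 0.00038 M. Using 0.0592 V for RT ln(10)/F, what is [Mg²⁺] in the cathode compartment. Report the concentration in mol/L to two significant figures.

Mg²⁺/Mg is the cathode, K⁺/K the anode: E°cell = +0.57 V, n = 2.
Overall reaction: Mg²⁺(aq) + 2 K(s) → Mg(s) + 2 K⁺(aq); Q = [K⁺]^2/[Mg²⁺]^1.
From E = E° − (0.0592/n) log Q: log Q = (E° − E)·n/0.0592 = (+0.57 − (+0.732))·2/0.0592 = -5.4730.
So 1·log[Mg²⁺] = 2·log(0.00038) − log Q = -6.8404 − (-5.4730) = -1.3674; [Mg²⁺] = 10^(-1.3674) ≈ 0.043 M.

0.043 M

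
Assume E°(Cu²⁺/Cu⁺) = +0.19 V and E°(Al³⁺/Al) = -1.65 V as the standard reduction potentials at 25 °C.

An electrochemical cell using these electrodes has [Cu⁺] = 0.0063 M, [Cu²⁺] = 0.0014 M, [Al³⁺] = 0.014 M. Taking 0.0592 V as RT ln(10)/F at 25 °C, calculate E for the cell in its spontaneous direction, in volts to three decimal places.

+1.838 V

Cu²⁺/Cu⁺ is the cathode (higher E°), Al³⁺/Al the anode: E°cell = +0.19 − (-1.65) = +1.84 V, n = 3.
Overall: 3 Cu²⁺(aq) + Al(s) → 3 Cu⁺(aq) + Al³⁺(aq)
Q = [Cu⁺]^3·[Al³⁺] / ([Cu²⁺]^3); log Q = 0.106.
E = E° − (0.0592/n) log Q = +1.84 − (0.0592/3)(0.106) = +1.838 V.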